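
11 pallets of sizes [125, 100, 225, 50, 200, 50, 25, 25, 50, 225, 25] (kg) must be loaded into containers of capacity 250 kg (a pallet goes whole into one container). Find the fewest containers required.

Total = 225 + 225 + 200 + 125 + 100 + 50 + 50 + 50 + 25 + 25 + 25 = 1100 kg.
Lower bound: ⌈1100/250⌉ = 5 containers.
A packing using 5 containers:
  container 1: 225 + 25 = 250
  container 2: 225 + 25 = 250
  container 3: 200 + 50 = 250
  container 4: 125 + 100 + 25 = 250
  container 5: 50 + 50 = 100
This matches the lower bound, so 5 is optimal.

5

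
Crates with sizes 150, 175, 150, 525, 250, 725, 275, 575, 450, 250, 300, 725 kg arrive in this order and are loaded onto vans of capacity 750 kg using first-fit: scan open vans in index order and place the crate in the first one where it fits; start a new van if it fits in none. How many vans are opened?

  150 → van 1 (new)  [load 150/750]
  175 → van 1  [load 325/750]
  150 → van 1  [load 475/750]
  525 → van 2 (new)  [load 525/750]
  250 → van 1  [load 725/750]
  725 → van 3 (new)  [load 725/750]
  275 → van 4 (new)  [load 275/750]
  575 → van 5 (new)  [load 575/750]
  450 → van 4  [load 725/750]
  250 → van 6 (new)  [load 250/750]
  300 → van 6  [load 550/750]
  725 → van 7 (new)  [load 725/750]
7 vans opened.

7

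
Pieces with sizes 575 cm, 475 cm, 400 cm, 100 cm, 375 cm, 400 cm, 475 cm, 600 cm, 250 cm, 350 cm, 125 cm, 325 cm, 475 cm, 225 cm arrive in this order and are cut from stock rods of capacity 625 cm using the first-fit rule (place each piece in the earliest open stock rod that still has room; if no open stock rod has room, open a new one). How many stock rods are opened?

10

  575 → stock rod 1 (new)  [load 575/625]
  475 → stock rod 2 (new)  [load 475/625]
  400 → stock rod 3 (new)  [load 400/625]
  100 → stock rod 2  [load 575/625]
  375 → stock rod 4 (new)  [load 375/625]
  400 → stock rod 5 (new)  [load 400/625]
  475 → stock rod 6 (new)  [load 475/625]
  600 → stock rod 7 (new)  [load 600/625]
  250 → stock rod 4  [load 625/625]
  350 → stock rod 8 (new)  [load 350/625]
  125 → stock rod 3  [load 525/625]
  325 → stock rod 9 (new)  [load 325/625]
  475 → stock rod 10 (new)  [load 475/625]
  225 → stock rod 5  [load 625/625]
10 stock rods opened.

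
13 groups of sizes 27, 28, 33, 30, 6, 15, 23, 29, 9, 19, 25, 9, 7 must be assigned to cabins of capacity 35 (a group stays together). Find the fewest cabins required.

8

Total = 33 + 30 + 29 + 28 + 27 + 25 + 23 + 19 + 15 + 9 + 9 + 7 + 6 = 260.
Lower bound: ⌈260/35⌉ = 8 cabins.
A packing using 8 cabins:
  cabin 1: 33 = 33
  cabin 2: 30 = 30
  cabin 3: 29 + 6 = 35
  cabin 4: 28 + 7 = 35
  cabin 5: 27 = 27
  cabin 6: 25 + 9 = 34
  cabin 7: 23 + 9 = 32
  cabin 8: 19 + 15 = 34
This matches the lower bound, so 8 is optimal.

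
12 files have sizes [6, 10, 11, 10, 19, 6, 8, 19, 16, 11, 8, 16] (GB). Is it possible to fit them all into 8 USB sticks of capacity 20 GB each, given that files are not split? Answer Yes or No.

A valid assignment using 8 USB sticks:
  USB stick 1: 19 = 19
  USB stick 2: 19 = 19
  USB stick 3: 16 = 16
  USB stick 4: 16 = 16
  USB stick 5: 11 + 8 = 19
  USB stick 6: 11 + 8 = 19
  USB stick 7: 10 + 10 = 20
  USB stick 8: 6 + 6 = 12
Every load is within 20 GB, so 8 USB sticks suffice.

Yes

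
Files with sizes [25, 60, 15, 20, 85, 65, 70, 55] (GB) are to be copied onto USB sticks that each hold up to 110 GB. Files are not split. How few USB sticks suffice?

5

Total = 85 + 70 + 65 + 60 + 55 + 25 + 20 + 15 = 395 GB.
Lower bound: ⌈395/110⌉ = 4 USB sticks.
A packing using 5 USB sticks:
  USB stick 1: 85 + 25 = 110
  USB stick 2: 70 + 20 + 15 = 105
  USB stick 3: 65 = 65
  USB stick 4: 60 = 60
  USB stick 5: 55 = 55
No arrangement into 4 USB sticks stays within capacity, so 5 is optimal.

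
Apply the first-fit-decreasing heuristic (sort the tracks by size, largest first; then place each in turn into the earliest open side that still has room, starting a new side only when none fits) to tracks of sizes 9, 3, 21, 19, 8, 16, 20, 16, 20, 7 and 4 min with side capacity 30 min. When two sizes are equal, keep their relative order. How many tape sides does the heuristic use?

6

Sorted descending: 21, 20, 20, 19, 16, 16, 9, 8, 7, 4, 3.
  21 → side 1 (new)  [load 21/30]
  20 → side 2 (new)  [load 20/30]
  20 → side 3 (new)  [load 20/30]
  19 → side 4 (new)  [load 19/30]
  16 → side 5 (new)  [load 16/30]
  16 → side 6 (new)  [load 16/30]
  9 → side 1  [load 30/30]
  8 → side 2  [load 28/30]
  7 → side 3  [load 27/30]
  4 → side 4  [load 23/30]
  3 → side 3  [load 30/30]
6 tape sides opened.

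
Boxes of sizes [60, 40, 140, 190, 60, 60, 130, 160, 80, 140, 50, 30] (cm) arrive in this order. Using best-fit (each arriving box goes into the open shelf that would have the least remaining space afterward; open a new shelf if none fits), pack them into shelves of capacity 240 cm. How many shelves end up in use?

  60 → shelf 1 (new)  [load 60/240]
  40 → shelf 1  [load 100/240]
  140 → shelf 1  [load 240/240]
  190 → shelf 2 (new)  [load 190/240]
  60 → shelf 3 (new)  [load 60/240]
  60 → shelf 3  [load 120/240]
  130 → shelf 4 (new)  [load 130/240]
  160 → shelf 5 (new)  [load 160/240]
  80 → shelf 5  [load 240/240]
  140 → shelf 6 (new)  [load 140/240]
  50 → shelf 2  [load 240/240]
  30 → shelf 6  [load 170/240]
6 shelves opened.

6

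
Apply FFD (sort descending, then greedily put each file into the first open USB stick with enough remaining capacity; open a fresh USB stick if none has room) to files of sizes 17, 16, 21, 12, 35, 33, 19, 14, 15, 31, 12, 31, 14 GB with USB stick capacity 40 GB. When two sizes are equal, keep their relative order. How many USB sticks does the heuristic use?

Sorted descending: 35, 33, 31, 31, 21, 19, 17, 16, 15, 14, 14, 12, 12.
  35 → USB stick 1 (new)  [load 35/40]
  33 → USB stick 2 (new)  [load 33/40]
  31 → USB stick 3 (new)  [load 31/40]
  31 → USB stick 4 (new)  [load 31/40]
  21 → USB stick 5 (new)  [load 21/40]
  19 → USB stick 5  [load 40/40]
  17 → USB stick 6 (new)  [load 17/40]
  16 → USB stick 6  [load 33/40]
  15 → USB stick 7 (new)  [load 15/40]
  14 → USB stick 7  [load 29/40]
  14 → USB stick 8 (new)  [load 14/40]
  12 → USB stick 8  [load 26/40]
  12 → USB stick 8  [load 38/40]
8 USB sticks opened.

8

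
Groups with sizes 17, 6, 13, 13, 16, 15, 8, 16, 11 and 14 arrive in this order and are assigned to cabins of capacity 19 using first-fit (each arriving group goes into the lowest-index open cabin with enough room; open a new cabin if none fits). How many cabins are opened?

  17 → cabin 1 (new)  [load 17/19]
  6 → cabin 2 (new)  [load 6/19]
  13 → cabin 2  [load 19/19]
  13 → cabin 3 (new)  [load 13/19]
  16 → cabin 4 (new)  [load 16/19]
  15 → cabin 5 (new)  [load 15/19]
  8 → cabin 6 (new)  [load 8/19]
  16 → cabin 7 (new)  [load 16/19]
  11 → cabin 6  [load 19/19]
  14 → cabin 8 (new)  [load 14/19]
8 cabins opened.

8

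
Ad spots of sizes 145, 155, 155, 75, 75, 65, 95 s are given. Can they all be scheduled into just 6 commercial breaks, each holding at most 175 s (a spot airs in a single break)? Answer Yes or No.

Yes

A valid assignment using 5 commercial breaks:
  break 1: 155 = 155
  break 2: 155 = 155
  break 3: 145 = 145
  break 4: 95 + 75 = 170
  break 5: 75 + 65 = 140
That uses only 5 ≤ 6, so 6 commercial breaks are enough.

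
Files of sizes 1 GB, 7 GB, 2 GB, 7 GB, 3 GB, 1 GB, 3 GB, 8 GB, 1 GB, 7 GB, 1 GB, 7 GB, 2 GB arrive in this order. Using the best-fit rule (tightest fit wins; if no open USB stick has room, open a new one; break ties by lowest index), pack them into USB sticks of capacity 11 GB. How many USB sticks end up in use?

5

  1 → USB stick 1 (new)  [load 1/11]
  7 → USB stick 1  [load 8/11]
  2 → USB stick 1  [load 10/11]
  7 → USB stick 2 (new)  [load 7/11]
  3 → USB stick 2  [load 10/11]
  1 → USB stick 1  [load 11/11]
  3 → USB stick 3 (new)  [load 3/11]
  8 → USB stick 3  [load 11/11]
  1 → USB stick 2  [load 11/11]
  7 → USB stick 4 (new)  [load 7/11]
  1 → USB stick 4  [load 8/11]
  7 → USB stick 5 (new)  [load 7/11]
  2 → USB stick 4  [load 10/11]
5 USB sticks opened.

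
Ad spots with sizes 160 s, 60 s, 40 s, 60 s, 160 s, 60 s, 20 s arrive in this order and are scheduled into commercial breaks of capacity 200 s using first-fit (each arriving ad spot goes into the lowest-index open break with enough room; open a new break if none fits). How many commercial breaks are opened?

  160 → break 1 (new)  [load 160/200]
  60 → break 2 (new)  [load 60/200]
  40 → break 1  [load 200/200]
  60 → break 2  [load 120/200]
  160 → break 3 (new)  [load 160/200]
  60 → break 2  [load 180/200]
  20 → break 2  [load 200/200]
3 commercial breaks opened.

3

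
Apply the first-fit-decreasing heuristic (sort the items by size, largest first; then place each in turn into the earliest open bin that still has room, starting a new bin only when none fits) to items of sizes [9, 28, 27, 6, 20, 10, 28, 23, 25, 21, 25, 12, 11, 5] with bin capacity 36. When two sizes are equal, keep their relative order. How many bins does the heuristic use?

8

Sorted descending: 28, 28, 27, 25, 25, 23, 21, 20, 12, 11, 10, 9, 6, 5.
  28 → bin 1 (new)  [load 28/36]
  28 → bin 2 (new)  [load 28/36]
  27 → bin 3 (new)  [load 27/36]
  25 → bin 4 (new)  [load 25/36]
  25 → bin 5 (new)  [load 25/36]
  23 → bin 6 (new)  [load 23/36]
  21 → bin 7 (new)  [load 21/36]
  20 → bin 8 (new)  [load 20/36]
  12 → bin 6  [load 35/36]
  11 → bin 4  [load 36/36]
  10 → bin 5  [load 35/36]
  9 → bin 3  [load 36/36]
  6 → bin 1  [load 34/36]
  5 → bin 2  [load 33/36]
8 bins opened.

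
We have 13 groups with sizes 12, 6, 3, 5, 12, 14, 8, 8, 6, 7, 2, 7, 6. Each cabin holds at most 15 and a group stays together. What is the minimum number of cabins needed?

Total = 14 + 12 + 12 + 8 + 8 + 7 + 7 + 6 + 6 + 6 + 5 + 3 + 2 = 96.
Lower bound: ⌈96/15⌉ = 7 cabins.
A packing using 7 cabins:
  cabin 1: 14 = 14
  cabin 2: 12 + 3 = 15
  cabin 3: 12 + 2 = 14
  cabin 4: 8 + 7 = 15
  cabin 5: 8 + 7 = 15
  cabin 6: 6 + 6 = 12
  cabin 7: 6 + 5 = 11
This matches the lower bound, so 7 is optimal.

7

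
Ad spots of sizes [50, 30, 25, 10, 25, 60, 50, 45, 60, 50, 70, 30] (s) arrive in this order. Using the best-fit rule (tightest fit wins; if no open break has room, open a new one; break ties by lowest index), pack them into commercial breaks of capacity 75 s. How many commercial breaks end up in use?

  50 → break 1 (new)  [load 50/75]
  30 → break 2 (new)  [load 30/75]
  25 → break 1  [load 75/75]
  10 → break 2  [load 40/75]
  25 → break 2  [load 65/75]
  60 → break 3 (new)  [load 60/75]
  50 → break 4 (new)  [load 50/75]
  45 → break 5 (new)  [load 45/75]
  60 → break 6 (new)  [load 60/75]
  50 → break 7 (new)  [load 50/75]
  70 → break 8 (new)  [load 70/75]
  30 → break 5  [load 75/75]
8 commercial breaks opened.

8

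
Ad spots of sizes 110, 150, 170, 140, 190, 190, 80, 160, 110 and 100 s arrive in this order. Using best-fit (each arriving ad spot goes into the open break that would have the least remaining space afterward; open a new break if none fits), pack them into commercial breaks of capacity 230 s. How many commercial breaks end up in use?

  110 → break 1 (new)  [load 110/230]
  150 → break 2 (new)  [load 150/230]
  170 → break 3 (new)  [load 170/230]
  140 → break 4 (new)  [load 140/230]
  190 → break 5 (new)  [load 190/230]
  190 → break 6 (new)  [load 190/230]
  80 → break 2  [load 230/230]
  160 → break 7 (new)  [load 160/230]
  110 → break 1  [load 220/230]
  100 → break 8 (new)  [load 100/230]
8 commercial breaks opened.

8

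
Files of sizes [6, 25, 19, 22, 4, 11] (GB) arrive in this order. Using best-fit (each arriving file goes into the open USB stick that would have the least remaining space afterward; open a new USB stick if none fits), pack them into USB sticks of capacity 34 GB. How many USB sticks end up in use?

3

  6 → USB stick 1 (new)  [load 6/34]
  25 → USB stick 1  [load 31/34]
  19 → USB stick 2 (new)  [load 19/34]
  22 → USB stick 3 (new)  [load 22/34]
  4 → USB stick 3  [load 26/34]
  11 → USB stick 2  [load 30/34]
3 USB sticks opened.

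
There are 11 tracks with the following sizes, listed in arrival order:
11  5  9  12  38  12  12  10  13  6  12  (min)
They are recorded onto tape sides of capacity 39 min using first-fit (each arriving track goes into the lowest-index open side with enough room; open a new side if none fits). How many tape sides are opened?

  11 → side 1 (new)  [load 11/39]
  5 → side 1  [load 16/39]
  9 → side 1  [load 25/39]
  12 → side 1  [load 37/39]
  38 → side 2 (new)  [load 38/39]
  12 → side 3 (new)  [load 12/39]
  12 → side 3  [load 24/39]
  10 → side 3  [load 34/39]
  13 → side 4 (new)  [load 13/39]
  6 → side 4  [load 19/39]
  12 → side 4  [load 31/39]
4 tape sides opened.

4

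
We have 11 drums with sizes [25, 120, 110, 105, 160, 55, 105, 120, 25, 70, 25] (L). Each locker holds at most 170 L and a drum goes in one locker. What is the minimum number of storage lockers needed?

7

Total = 160 + 120 + 120 + 110 + 105 + 105 + 70 + 55 + 25 + 25 + 25 = 920 L.
Lower bound: ⌈920/170⌉ = 6 storage lockers.
A packing using 7 storage lockers:
  locker 1: 160 = 160
  locker 2: 120 + 25 + 25 = 170
  locker 3: 120 + 25 = 145
  locker 4: 110 + 55 = 165
  locker 5: 105 = 105
  locker 6: 105 = 105
  locker 7: 70 = 70
No arrangement into 6 storage lockers stays within capacity, so 7 is optimal.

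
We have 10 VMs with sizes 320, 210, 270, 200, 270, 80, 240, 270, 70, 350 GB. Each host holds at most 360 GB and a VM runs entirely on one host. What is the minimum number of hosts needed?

8

Total = 350 + 320 + 270 + 270 + 270 + 240 + 210 + 200 + 80 + 70 = 2280 GB.
Lower bound: ⌈2280/360⌉ = 7 hosts.
Also, 8 VMs each exceed 180 GB, and no two of those can share a host, so at least 8 hosts are needed.
A packing using 8 hosts:
  host 1: 350 = 350
  host 2: 320 = 320
  host 3: 270 + 80 = 350
  host 4: 270 + 70 = 340
  host 5: 270 = 270
  host 6: 240 = 240
  host 7: 210 = 210
  host 8: 200 = 200
This matches the lower bound, so 8 is optimal.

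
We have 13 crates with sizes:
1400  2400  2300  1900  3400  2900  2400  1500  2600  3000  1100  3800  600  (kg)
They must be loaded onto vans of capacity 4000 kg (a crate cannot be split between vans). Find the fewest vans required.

9

Total = 3800 + 3400 + 3000 + 2900 + 2600 + 2400 + 2400 + 2300 + 1900 + 1500 + 1400 + 1100 + 600 = 29300 kg.
Lower bound: ⌈29300/4000⌉ = 8 vans.
A packing using 9 vans:
  van 1: 3800 = 3800
  van 2: 3400 + 600 = 4000
  van 3: 3000 = 3000
  van 4: 2900 + 1100 = 4000
  van 5: 2600 + 1400 = 4000
  van 6: 2400 + 1500 = 3900
  van 7: 2400 = 2400
  van 8: 2300 = 2300
  van 9: 1900 = 1900
No arrangement into 8 vans stays within capacity, so 9 is optimal.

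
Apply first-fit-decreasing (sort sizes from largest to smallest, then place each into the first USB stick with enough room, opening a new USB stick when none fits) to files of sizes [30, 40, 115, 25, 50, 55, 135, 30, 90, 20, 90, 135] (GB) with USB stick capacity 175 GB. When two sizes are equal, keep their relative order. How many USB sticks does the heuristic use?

Sorted descending: 135, 135, 115, 90, 90, 55, 50, 40, 30, 30, 25, 20.
  135 → USB stick 1 (new)  [load 135/175]
  135 → USB stick 2 (new)  [load 135/175]
  115 → USB stick 3 (new)  [load 115/175]
  90 → USB stick 4 (new)  [load 90/175]
  90 → USB stick 5 (new)  [load 90/175]
  55 → USB stick 3  [load 170/175]
  50 → USB stick 4  [load 140/175]
  40 → USB stick 1  [load 175/175]
  30 → USB stick 2  [load 165/175]
  30 → USB stick 4  [load 170/175]
  25 → USB stick 5  [load 115/175]
  20 → USB stick 5  [load 135/175]
5 USB sticks opened.

5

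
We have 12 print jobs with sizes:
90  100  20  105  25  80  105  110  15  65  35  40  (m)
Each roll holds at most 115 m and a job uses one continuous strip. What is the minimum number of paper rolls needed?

Total = 110 + 105 + 105 + 100 + 90 + 80 + 65 + 40 + 35 + 25 + 20 + 15 = 790 m.
Lower bound: ⌈790/115⌉ = 7 paper rolls.
A packing using 8 paper rolls:
  roll 1: 110 = 110
  roll 2: 105 = 105
  roll 3: 105 = 105
  roll 4: 100 + 15 = 115
  roll 5: 90 + 25 = 115
  roll 6: 80 + 35 = 115
  roll 7: 65 + 40 = 105
  roll 8: 20 = 20
No arrangement into 7 paper rolls stays within capacity, so 8 is optimal.

8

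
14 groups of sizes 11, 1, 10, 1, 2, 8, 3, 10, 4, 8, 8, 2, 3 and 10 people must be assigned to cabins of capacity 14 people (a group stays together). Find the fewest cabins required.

7

Total = 11 + 10 + 10 + 10 + 8 + 8 + 8 + 4 + 3 + 3 + 2 + 2 + 1 + 1 = 81 people.
Lower bound: ⌈81/14⌉ = 6 cabins.
Also, 7 groups each exceed 7 people, and no two of those can share a cabin, so at least 7 cabins are needed.
A packing using 7 cabins:
  cabin 1: 11 + 3 = 14
  cabin 2: 10 + 4 = 14
  cabin 3: 10 + 3 + 1 = 14
  cabin 4: 10 + 2 + 2 = 14
  cabin 5: 8 + 1 = 9
  cabin 6: 8 = 8
  cabin 7: 8 = 8
This matches the lower bound, so 7 is optimal.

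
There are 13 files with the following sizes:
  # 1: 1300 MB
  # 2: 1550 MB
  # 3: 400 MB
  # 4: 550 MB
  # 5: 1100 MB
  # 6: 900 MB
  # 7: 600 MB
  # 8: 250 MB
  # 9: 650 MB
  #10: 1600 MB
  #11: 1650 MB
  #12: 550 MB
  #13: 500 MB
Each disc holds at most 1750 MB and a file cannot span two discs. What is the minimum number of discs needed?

Total = 1650 + 1600 + 1550 + 1300 + 1100 + 900 + 650 + 600 + 550 + 550 + 500 + 400 + 250 = 11600 MB.
Lower bound: ⌈11600/1750⌉ = 7 discs.
A packing using 7 discs:
  disc 1: 1650 = 1650
  disc 2: 1600 = 1600
  disc 3: 1550 = 1550
  disc 4: 1300 + 400 = 1700
  disc 5: 1100 + 650 = 1750
  disc 6: 900 + 600 + 250 = 1750
  disc 7: 550 + 550 + 500 = 1600
This matches the lower bound, so 7 is optimal.

7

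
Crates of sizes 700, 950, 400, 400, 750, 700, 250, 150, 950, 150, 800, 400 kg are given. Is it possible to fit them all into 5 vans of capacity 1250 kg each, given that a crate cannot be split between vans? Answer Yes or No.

Total = 6600 kg; ⌈6600/1250⌉ = 6.
At least 6 vans are required, but only 5 are allowed.

No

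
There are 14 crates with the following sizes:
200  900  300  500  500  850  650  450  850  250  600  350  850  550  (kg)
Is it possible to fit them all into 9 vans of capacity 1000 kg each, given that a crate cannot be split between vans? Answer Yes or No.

Yes

A valid assignment using 9 vans:
  van 1: 900 = 900
  van 2: 850 = 850
  van 3: 850 = 850
  van 4: 850 = 850
  van 5: 650 + 350 = 1000
  van 6: 600 + 300 = 900
  van 7: 550 + 450 = 1000
  van 8: 500 + 500 = 1000
  van 9: 250 + 200 = 450
Every load is within 1000 kg, so 9 vans suffice.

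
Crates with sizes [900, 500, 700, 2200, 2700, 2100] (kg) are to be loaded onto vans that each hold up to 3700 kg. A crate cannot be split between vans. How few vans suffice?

Total = 2700 + 2200 + 2100 + 900 + 700 + 500 = 9100 kg.
Lower bound: ⌈9100/3700⌉ = 3 vans.
A packing using 3 vans:
  van 1: 2700 + 900 = 3600
  van 2: 2200 + 700 + 500 = 3400
  van 3: 2100 = 2100
This matches the lower bound, so 3 is optimal.

3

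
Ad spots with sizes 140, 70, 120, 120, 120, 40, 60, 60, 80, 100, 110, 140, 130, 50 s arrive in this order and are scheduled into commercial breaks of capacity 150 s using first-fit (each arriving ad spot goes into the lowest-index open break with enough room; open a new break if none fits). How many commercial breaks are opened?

  140 → break 1 (new)  [load 140/150]
  70 → break 2 (new)  [load 70/150]
  120 → break 3 (new)  [load 120/150]
  120 → break 4 (new)  [load 120/150]
  120 → break 5 (new)  [load 120/150]
  40 → break 2  [load 110/150]
  60 → break 6 (new)  [load 60/150]
  60 → break 6  [load 120/150]
  80 → break 7 (new)  [load 80/150]
  100 → break 8 (new)  [load 100/150]
  110 → break 9 (new)  [load 110/150]
  140 → break 10 (new)  [load 140/150]
  130 → break 11 (new)  [load 130/150]
  50 → break 7  [load 130/150]
11 commercial breaks opened.

11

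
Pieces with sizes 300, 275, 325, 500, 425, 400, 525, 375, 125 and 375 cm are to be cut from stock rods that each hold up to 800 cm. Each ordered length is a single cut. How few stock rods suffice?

5

Total = 525 + 500 + 425 + 400 + 375 + 375 + 325 + 300 + 275 + 125 = 3625 cm.
Lower bound: ⌈3625/800⌉ = 5 stock rods.
A packing using 5 stock rods:
  stock rod 1: 525 + 275 = 800
  stock rod 2: 500 + 300 = 800
  stock rod 3: 425 + 375 = 800
  stock rod 4: 400 + 375 = 775
  stock rod 5: 325 + 125 = 450
This matches the lower bound, so 5 is optimal.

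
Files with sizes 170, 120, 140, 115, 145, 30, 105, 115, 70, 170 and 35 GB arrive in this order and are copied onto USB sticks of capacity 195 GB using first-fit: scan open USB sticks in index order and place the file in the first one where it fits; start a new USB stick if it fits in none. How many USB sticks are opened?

8

  170 → USB stick 1 (new)  [load 170/195]
  120 → USB stick 2 (new)  [load 120/195]
  140 → USB stick 3 (new)  [load 140/195]
  115 → USB stick 4 (new)  [load 115/195]
  145 → USB stick 5 (new)  [load 145/195]
  30 → USB stick 2  [load 150/195]
  105 → USB stick 6 (new)  [load 105/195]
  115 → USB stick 7 (new)  [load 115/195]
  70 → USB stick 4  [load 185/195]
  170 → USB stick 8 (new)  [load 170/195]
  35 → USB stick 2  [load 185/195]
8 USB sticks opened.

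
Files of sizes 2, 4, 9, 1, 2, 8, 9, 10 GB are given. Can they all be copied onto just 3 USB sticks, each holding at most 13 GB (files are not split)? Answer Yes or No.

No

Total = 45 GB; ⌈45/13⌉ = 4.
At least 4 USB sticks are required, but only 3 are allowed.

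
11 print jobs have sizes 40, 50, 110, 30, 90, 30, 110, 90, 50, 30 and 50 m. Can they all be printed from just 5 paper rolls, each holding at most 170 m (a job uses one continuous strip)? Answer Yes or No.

Yes

A valid assignment using 5 paper rolls:
  roll 1: 110 + 50 = 160
  roll 2: 110 + 50 = 160
  roll 3: 90 + 50 + 30 = 170
  roll 4: 90 + 40 + 30 = 160
  roll 5: 30 = 30
Every load is within 170 m, so 5 paper rolls suffice.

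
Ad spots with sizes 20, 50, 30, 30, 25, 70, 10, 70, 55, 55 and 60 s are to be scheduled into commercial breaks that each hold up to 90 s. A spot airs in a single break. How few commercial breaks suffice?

Total = 70 + 70 + 60 + 55 + 55 + 50 + 30 + 30 + 25 + 20 + 10 = 475 s.
Lower bound: ⌈475/90⌉ = 6 commercial breaks.
A packing using 6 commercial breaks:
  break 1: 70 + 20 = 90
  break 2: 70 + 10 = 80
  break 3: 60 + 30 = 90
  break 4: 55 + 30 = 85
  break 5: 55 + 25 = 80
  break 6: 50 = 50
This matches the lower bound, so 6 is optimal.

6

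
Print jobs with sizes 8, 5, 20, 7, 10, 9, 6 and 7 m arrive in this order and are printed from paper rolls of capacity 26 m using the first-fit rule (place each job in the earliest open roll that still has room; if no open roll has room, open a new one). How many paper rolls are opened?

  8 → roll 1 (new)  [load 8/26]
  5 → roll 1  [load 13/26]
  20 → roll 2 (new)  [load 20/26]
  7 → roll 1  [load 20/26]
  10 → roll 3 (new)  [load 10/26]
  9 → roll 3  [load 19/26]
  6 → roll 1  [load 26/26]
  7 → roll 3  [load 26/26]
3 paper rolls opened.

3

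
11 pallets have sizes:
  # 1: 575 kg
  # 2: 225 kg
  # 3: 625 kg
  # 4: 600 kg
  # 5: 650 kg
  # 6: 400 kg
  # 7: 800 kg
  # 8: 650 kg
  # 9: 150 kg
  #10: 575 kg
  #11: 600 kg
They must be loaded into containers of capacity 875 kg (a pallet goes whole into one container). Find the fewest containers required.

Total = 800 + 650 + 650 + 625 + 600 + 600 + 575 + 575 + 400 + 225 + 150 = 5850 kg.
Lower bound: ⌈5850/875⌉ = 7 containers.
Also, 8 pallets each exceed 875/2 kg, and no two of those can share a container, so at least 8 containers are needed.
A packing using 9 containers:
  container 1: 800 = 800
  container 2: 650 + 225 = 875
  container 3: 650 + 150 = 800
  container 4: 625 = 625
  container 5: 600 = 600
  container 6: 600 = 600
  container 7: 575 = 575
  container 8: 575 = 575
  container 9: 400 = 400
No arrangement into 8 containers stays within capacity, so 9 is optimal.

9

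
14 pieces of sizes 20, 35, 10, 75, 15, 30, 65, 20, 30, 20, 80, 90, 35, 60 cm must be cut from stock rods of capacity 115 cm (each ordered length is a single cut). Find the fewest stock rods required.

6

Total = 90 + 80 + 75 + 65 + 60 + 35 + 35 + 30 + 30 + 20 + 20 + 20 + 15 + 10 = 585 cm.
Lower bound: ⌈585/115⌉ = 6 stock rods.
A packing using 6 stock rods:
  stock rod 1: 90 + 20 = 110
  stock rod 2: 80 + 35 = 115
  stock rod 3: 75 + 35 = 110
  stock rod 4: 65 + 30 + 20 = 115
  stock rod 5: 60 + 30 + 20 = 110
  stock rod 6: 15 + 10 = 25
This matches the lower bound, so 6 is optimal.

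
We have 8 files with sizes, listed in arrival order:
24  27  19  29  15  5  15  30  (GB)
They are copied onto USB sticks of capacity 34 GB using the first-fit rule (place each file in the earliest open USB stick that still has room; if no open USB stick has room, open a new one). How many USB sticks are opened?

  24 → USB stick 1 (new)  [load 24/34]
  27 → USB stick 2 (new)  [load 27/34]
  19 → USB stick 3 (new)  [load 19/34]
  29 → USB stick 4 (new)  [load 29/34]
  15 → USB stick 3  [load 34/34]
  5 → USB stick 1  [load 29/34]
  15 → USB stick 5 (new)  [load 15/34]
  30 → USB stick 6 (new)  [load 30/34]
6 USB sticks opened.

6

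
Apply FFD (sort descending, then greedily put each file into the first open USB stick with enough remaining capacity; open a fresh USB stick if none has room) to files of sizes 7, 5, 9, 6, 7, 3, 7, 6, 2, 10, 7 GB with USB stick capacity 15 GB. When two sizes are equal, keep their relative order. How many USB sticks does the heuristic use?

Sorted descending: 10, 9, 7, 7, 7, 7, 6, 6, 5, 3, 2.
  10 → USB stick 1 (new)  [load 10/15]
  9 → USB stick 2 (new)  [load 9/15]
  7 → USB stick 3 (new)  [load 7/15]
  7 → USB stick 3  [load 14/15]
  7 → USB stick 4 (new)  [load 7/15]
  7 → USB stick 4  [load 14/15]
  6 → USB stick 2  [load 15/15]
  6 → USB stick 5 (new)  [load 6/15]
  5 → USB stick 1  [load 15/15]
  3 → USB stick 5  [load 9/15]
  2 → USB stick 5  [load 11/15]
5 USB sticks opened.

5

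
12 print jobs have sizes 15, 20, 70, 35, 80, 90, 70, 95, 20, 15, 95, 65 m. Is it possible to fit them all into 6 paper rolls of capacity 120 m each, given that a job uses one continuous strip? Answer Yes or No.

Total = 670 m; ⌈670/120⌉ = 6.
7 print jobs each exceed half the capacity and cannot share a roll, forcing at least 7 paper rolls.
At least 7 paper rolls are required, but only 6 are allowed.

No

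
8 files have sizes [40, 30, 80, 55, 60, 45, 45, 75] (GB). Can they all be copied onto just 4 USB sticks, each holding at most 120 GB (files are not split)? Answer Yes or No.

A valid assignment using 4 USB sticks:
  USB stick 1: 80 + 40 = 120
  USB stick 2: 75 + 45 = 120
  USB stick 3: 60 + 55 = 115
  USB stick 4: 45 + 30 = 75
Every load is within 120 GB, so 4 USB sticks suffice.

Yes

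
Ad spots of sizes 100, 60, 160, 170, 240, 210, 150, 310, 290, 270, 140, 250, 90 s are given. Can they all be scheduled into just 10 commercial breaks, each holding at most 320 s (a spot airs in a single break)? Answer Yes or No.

A valid assignment using 9 commercial breaks:
  break 1: 310 = 310
  break 2: 290 = 290
  break 3: 270 = 270
  break 4: 250 + 60 = 310
  break 5: 240 = 240
  break 6: 210 + 100 = 310
  break 7: 170 + 150 = 320
  break 8: 160 + 140 = 300
  break 9: 90 = 90
That uses only 9 ≤ 10, so 10 commercial breaks are enough.

Yes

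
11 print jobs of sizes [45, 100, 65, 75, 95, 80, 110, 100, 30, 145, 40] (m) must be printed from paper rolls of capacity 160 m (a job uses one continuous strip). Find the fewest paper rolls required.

6

Total = 145 + 110 + 100 + 100 + 95 + 80 + 75 + 65 + 45 + 40 + 30 = 885 m.
Lower bound: ⌈885/160⌉ = 6 paper rolls.
A packing using 6 paper rolls:
  roll 1: 145 = 145
  roll 2: 110 + 45 = 155
  roll 3: 100 + 40 = 140
  roll 4: 100 + 30 = 130
  roll 5: 95 + 65 = 160
  roll 6: 80 + 75 = 155
This matches the lower bound, so 6 is optimal.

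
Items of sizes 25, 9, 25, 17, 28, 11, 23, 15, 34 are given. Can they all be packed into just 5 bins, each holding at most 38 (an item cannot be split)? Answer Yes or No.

Total = 187; ⌈187/38⌉ = 5.
The bound of 5 does not rule out 5, but exhaustive search shows no assignment into 5 bins of capacity 38 exists — the minimum is 6.

No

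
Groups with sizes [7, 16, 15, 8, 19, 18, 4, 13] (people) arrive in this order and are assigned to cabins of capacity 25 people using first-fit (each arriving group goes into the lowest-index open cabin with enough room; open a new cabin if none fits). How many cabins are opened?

  7 → cabin 1 (new)  [load 7/25]
  16 → cabin 1  [load 23/25]
  15 → cabin 2 (new)  [load 15/25]
  8 → cabin 2  [load 23/25]
  19 → cabin 3 (new)  [load 19/25]
  18 → cabin 4 (new)  [load 18/25]
  4 → cabin 3  [load 23/25]
  13 → cabin 5 (new)  [load 13/25]
5 cabins opened.

5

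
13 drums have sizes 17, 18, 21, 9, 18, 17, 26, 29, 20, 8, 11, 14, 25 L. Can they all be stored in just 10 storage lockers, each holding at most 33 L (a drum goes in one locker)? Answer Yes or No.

Yes

A valid assignment using 9 storage lockers:
  locker 1: 29 = 29
  locker 2: 26 = 26
  locker 3: 25 + 8 = 33
  locker 4: 21 + 11 = 32
  locker 5: 20 + 9 = 29
  locker 6: 18 + 14 = 32
  locker 7: 18 = 18
  locker 8: 17 = 17
  locker 9: 17 = 17
That uses only 9 ≤ 10, so 10 storage lockers are enough.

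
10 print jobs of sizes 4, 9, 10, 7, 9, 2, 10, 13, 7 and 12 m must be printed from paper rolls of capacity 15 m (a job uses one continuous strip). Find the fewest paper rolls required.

Total = 13 + 12 + 10 + 10 + 9 + 9 + 7 + 7 + 4 + 2 = 83 m.
Lower bound: ⌈83/15⌉ = 6 paper rolls.
A packing using 7 paper rolls:
  roll 1: 13 + 2 = 15
  roll 2: 12 = 12
  roll 3: 10 + 4 = 14
  roll 4: 10 = 10
  roll 5: 9 = 9
  roll 6: 9 = 9
  roll 7: 7 + 7 = 14
No arrangement into 6 paper rolls stays within capacity, so 7 is optimal.

7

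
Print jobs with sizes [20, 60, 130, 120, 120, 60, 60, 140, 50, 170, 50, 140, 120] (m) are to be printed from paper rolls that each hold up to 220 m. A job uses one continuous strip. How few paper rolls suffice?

7

Total = 170 + 140 + 140 + 130 + 120 + 120 + 120 + 60 + 60 + 60 + 50 + 50 + 20 = 1240 m.
Lower bound: ⌈1240/220⌉ = 6 paper rolls.
Also, 7 print jobs each exceed 110 m, and no two of those can share a roll, so at least 7 paper rolls are needed.
A packing using 7 paper rolls:
  roll 1: 170 + 50 = 220
  roll 2: 140 + 60 + 20 = 220
  roll 3: 140 + 60 = 200
  roll 4: 130 + 60 = 190
  roll 5: 120 + 50 = 170
  roll 6: 120 = 120
  roll 7: 120 = 120
This matches the lower bound, so 7 is optimal.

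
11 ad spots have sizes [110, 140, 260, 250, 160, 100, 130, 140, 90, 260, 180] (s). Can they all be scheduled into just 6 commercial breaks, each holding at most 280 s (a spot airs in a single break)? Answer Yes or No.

Total = 1820 s; ⌈1820/280⌉ = 7.
At least 7 commercial breaks are required, but only 6 are allowed.

No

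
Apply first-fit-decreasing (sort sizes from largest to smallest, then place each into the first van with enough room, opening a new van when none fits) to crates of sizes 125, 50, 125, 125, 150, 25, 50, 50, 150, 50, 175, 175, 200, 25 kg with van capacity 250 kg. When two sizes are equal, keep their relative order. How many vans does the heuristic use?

Sorted descending: 200, 175, 175, 150, 150, 125, 125, 125, 50, 50, 50, 50, 25, 25.
  200 → van 1 (new)  [load 200/250]
  175 → van 2 (new)  [load 175/250]
  175 → van 3 (new)  [load 175/250]
  150 → van 4 (new)  [load 150/250]
  150 → van 5 (new)  [load 150/250]
  125 → van 6 (new)  [load 125/250]
  125 → van 6  [load 250/250]
  125 → van 7 (new)  [load 125/250]
  50 → van 1  [load 250/250]
  50 → van 2  [load 225/250]
  50 → van 3  [load 225/250]
  50 → van 4  [load 200/250]
  25 → van 2  [load 250/250]
  25 → van 3  [load 250/250]
7 vans opened.

7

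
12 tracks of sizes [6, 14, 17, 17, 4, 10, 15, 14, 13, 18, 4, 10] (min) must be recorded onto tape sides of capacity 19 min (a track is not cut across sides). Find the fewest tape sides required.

9

Total = 18 + 17 + 17 + 15 + 14 + 14 + 13 + 10 + 10 + 6 + 4 + 4 = 142 min.
Lower bound: ⌈142/19⌉ = 8 tape sides.
Also, 9 tracks each exceed 19/2 min, and no two of those can share a side, so at least 9 tape sides are needed.
A packing using 9 tape sides:
  side 1: 18 = 18
  side 2: 17 = 17
  side 3: 17 = 17
  side 4: 15 + 4 = 19
  side 5: 14 + 4 = 18
  side 6: 14 = 14
  side 7: 13 + 6 = 19
  side 8: 10 = 10
  side 9: 10 = 10
This matches the lower bound, so 9 is optimal.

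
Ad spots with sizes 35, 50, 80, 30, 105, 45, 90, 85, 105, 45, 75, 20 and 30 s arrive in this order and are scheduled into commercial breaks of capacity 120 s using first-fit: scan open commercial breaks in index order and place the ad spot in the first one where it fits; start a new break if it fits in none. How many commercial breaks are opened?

8

  35 → break 1 (new)  [load 35/120]
  50 → break 1  [load 85/120]
  80 → break 2 (new)  [load 80/120]
  30 → break 1  [load 115/120]
  105 → break 3 (new)  [load 105/120]
  45 → break 4 (new)  [load 45/120]
  90 → break 5 (new)  [load 90/120]
  85 → break 6 (new)  [load 85/120]
  105 → break 7 (new)  [load 105/120]
  45 → break 4  [load 90/120]
  75 → break 8 (new)  [load 75/120]
  20 → break 2  [load 100/120]
  30 → break 4  [load 120/120]
8 commercial breaks opened.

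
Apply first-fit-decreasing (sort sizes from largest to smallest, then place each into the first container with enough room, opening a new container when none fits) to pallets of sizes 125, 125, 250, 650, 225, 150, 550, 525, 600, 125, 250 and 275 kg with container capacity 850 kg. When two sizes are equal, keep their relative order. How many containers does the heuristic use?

5

Sorted descending: 650, 600, 550, 525, 275, 250, 250, 225, 150, 125, 125, 125.
  650 → container 1 (new)  [load 650/850]
  600 → container 2 (new)  [load 600/850]
  550 → container 3 (new)  [load 550/850]
  525 → container 4 (new)  [load 525/850]
  275 → container 3  [load 825/850]
  250 → container 2  [load 850/850]
  250 → container 4  [load 775/850]
  225 → container 5 (new)  [load 225/850]
  150 → container 1  [load 800/850]
  125 → container 5  [load 350/850]
  125 → container 5  [load 475/850]
  125 → container 5  [load 600/850]
5 containers opened.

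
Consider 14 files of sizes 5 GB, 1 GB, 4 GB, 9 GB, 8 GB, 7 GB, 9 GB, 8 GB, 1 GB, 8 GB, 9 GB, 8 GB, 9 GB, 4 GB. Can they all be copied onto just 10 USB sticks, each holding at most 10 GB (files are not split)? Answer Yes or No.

Total = 90 GB; ⌈90/10⌉ = 9.
The bound of 9 does not rule out 10, but exhaustive search shows no assignment into 10 USB sticks of capacity 10 GB exists — the minimum is 11.

No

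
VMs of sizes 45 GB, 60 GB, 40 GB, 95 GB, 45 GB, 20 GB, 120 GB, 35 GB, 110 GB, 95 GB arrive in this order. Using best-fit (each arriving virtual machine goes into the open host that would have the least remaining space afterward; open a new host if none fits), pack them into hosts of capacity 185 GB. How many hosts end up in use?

5

  45 → host 1 (new)  [load 45/185]
  60 → host 1  [load 105/185]
  40 → host 1  [load 145/185]
  95 → host 2 (new)  [load 95/185]
  45 → host 2  [load 140/185]
  20 → host 1  [load 165/185]
  120 → host 3 (new)  [load 120/185]
  35 → host 2  [load 175/185]
  110 → host 4 (new)  [load 110/185]
  95 → host 5 (new)  [load 95/185]
5 hosts opened.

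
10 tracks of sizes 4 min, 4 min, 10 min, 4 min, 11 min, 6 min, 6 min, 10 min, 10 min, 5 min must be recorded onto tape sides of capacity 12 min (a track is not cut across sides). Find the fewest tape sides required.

7

Total = 11 + 10 + 10 + 10 + 6 + 6 + 5 + 4 + 4 + 4 = 70 min.
Lower bound: ⌈70/12⌉ = 6 tape sides.
A packing using 7 tape sides:
  side 1: 11 = 11
  side 2: 10 = 10
  side 3: 10 = 10
  side 4: 10 = 10
  side 5: 6 + 6 = 12
  side 6: 5 + 4 = 9
  side 7: 4 + 4 = 8
No arrangement into 6 tape sides stays within capacity, so 7 is optimal.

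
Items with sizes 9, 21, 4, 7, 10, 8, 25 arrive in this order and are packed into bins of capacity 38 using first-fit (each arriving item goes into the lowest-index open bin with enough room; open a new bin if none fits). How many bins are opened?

  9 → bin 1 (new)  [load 9/38]
  21 → bin 1  [load 30/38]
  4 → bin 1  [load 34/38]
  7 → bin 2 (new)  [load 7/38]
  10 → bin 2  [load 17/38]
  8 → bin 2  [load 25/38]
  25 → bin 3 (new)  [load 25/38]
3 bins opened.

3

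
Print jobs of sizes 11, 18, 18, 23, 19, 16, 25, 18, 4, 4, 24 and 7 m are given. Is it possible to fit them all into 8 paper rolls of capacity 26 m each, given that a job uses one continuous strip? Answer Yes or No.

No

Total = 187 m; ⌈187/26⌉ = 8.
The bound of 8 does not rule out 8, but exhaustive search shows no assignment into 8 paper rolls of capacity 26 m exists — the minimum is 9.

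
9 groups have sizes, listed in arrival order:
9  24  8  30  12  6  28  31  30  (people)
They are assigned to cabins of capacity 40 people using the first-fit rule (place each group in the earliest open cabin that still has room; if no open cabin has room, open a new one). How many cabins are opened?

  9 → cabin 1 (new)  [load 9/40]
  24 → cabin 1  [load 33/40]
  8 → cabin 2 (new)  [load 8/40]
  30 → cabin 2  [load 38/40]
  12 → cabin 3 (new)  [load 12/40]
  6 → cabin 1  [load 39/40]
  28 → cabin 3  [load 40/40]
  31 → cabin 4 (new)  [load 31/40]
  30 → cabin 5 (new)  [load 30/40]
5 cabins opened.

5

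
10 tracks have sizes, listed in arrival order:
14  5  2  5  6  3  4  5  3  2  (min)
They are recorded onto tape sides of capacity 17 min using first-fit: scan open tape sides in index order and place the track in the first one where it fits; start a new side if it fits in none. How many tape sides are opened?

3

  14 → side 1 (new)  [load 14/17]
  5 → side 2 (new)  [load 5/17]
  2 → side 1  [load 16/17]
  5 → side 2  [load 10/17]
  6 → side 2  [load 16/17]
  3 → side 3 (new)  [load 3/17]
  4 → side 3  [load 7/17]
  5 → side 3  [load 12/17]
  3 → side 3  [load 15/17]
  2 → side 3  [load 17/17]
3 tape sides opened.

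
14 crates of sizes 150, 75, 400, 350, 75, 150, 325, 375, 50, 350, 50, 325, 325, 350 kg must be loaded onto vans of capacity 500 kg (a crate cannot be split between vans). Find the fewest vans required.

8

Total = 400 + 375 + 350 + 350 + 350 + 325 + 325 + 325 + 150 + 150 + 75 + 75 + 50 + 50 = 3350 kg.
Lower bound: ⌈3350/500⌉ = 7 vans.
Also, 8 crates each exceed 250 kg, and no two of those can share a van, so at least 8 vans are needed.
A packing using 8 vans:
  van 1: 400 + 75 = 475
  van 2: 375 + 75 + 50 = 500
  van 3: 350 + 150 = 500
  van 4: 350 + 150 = 500
  van 5: 350 + 50 = 400
  van 6: 325 = 325
  van 7: 325 = 325
  van 8: 325 = 325
This matches the lower bound, so 8 is optimal.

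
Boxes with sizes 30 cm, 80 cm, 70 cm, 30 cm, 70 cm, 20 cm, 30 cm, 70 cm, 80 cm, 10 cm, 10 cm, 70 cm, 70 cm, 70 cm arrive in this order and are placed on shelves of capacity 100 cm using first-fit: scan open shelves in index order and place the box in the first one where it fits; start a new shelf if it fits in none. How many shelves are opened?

8

  30 → shelf 1 (new)  [load 30/100]
  80 → shelf 2 (new)  [load 80/100]
  70 → shelf 1  [load 100/100]
  30 → shelf 3 (new)  [load 30/100]
  70 → shelf 3  [load 100/100]
  20 → shelf 2  [load 100/100]
  30 → shelf 4 (new)  [load 30/100]
  70 → shelf 4  [load 100/100]
  80 → shelf 5 (new)  [load 80/100]
  10 → shelf 5  [load 90/100]
  10 → shelf 5  [load 100/100]
  70 → shelf 6 (new)  [load 70/100]
  70 → shelf 7 (new)  [load 70/100]
  70 → shelf 8 (new)  [load 70/100]
8 shelves opened.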